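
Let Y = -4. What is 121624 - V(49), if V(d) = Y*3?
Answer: 121636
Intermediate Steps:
V(d) = -12 (V(d) = -4*3 = -12)
121624 - V(49) = 121624 - 1*(-12) = 121624 + 12 = 121636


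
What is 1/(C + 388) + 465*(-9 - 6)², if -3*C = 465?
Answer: 24377626/233 ≈ 1.0463e+5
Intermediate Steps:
C = -155 (C = -⅓*465 = -155)
1/(C + 388) + 465*(-9 - 6)² = 1/(-155 + 388) + 465*(-9 - 6)² = 1/233 + 465*(-15)² = 1/233 + 465*225 = 1/233 + 104625 = 24377626/233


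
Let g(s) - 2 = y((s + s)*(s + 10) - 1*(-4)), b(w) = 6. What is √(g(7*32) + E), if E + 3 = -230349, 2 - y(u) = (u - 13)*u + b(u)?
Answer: I*√10989454382 ≈ 1.0483e+5*I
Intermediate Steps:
y(u) = -4 - u*(-13 + u) (y(u) = 2 - ((u - 13)*u + 6) = 2 - ((-13 + u)*u + 6) = 2 - (u*(-13 + u) + 6) = 2 - (6 + u*(-13 + u)) = 2 + (-6 - u*(-13 + u)) = -4 - u*(-13 + u))
g(s) = 50 - (4 + 2*s*(10 + s))² + 26*s*(10 + s) (g(s) = 2 + (-4 - ((s + s)*(s + 10) - 1*(-4))² + 13*((s + s)*(s + 10) - 1*(-4))) = 2 + (-4 - ((2*s)*(10 + s) + 4)² + 13*((2*s)*(10 + s) + 4)) = 2 + (-4 - (2*s*(10 + s) + 4)² + 13*(2*s*(10 + s) + 4)) = 2 + (-4 - (4 + 2*s*(10 + s))² + 13*(4 + 2*s*(10 + s))) = 2 + (-4 - (4 + 2*s*(10 + s))² + (52 + 26*s*(10 + s))) = 2 + (48 - (4 + 2*s*(10 + s))² + 26*s*(10 + s)) = 50 - (4 + 2*s*(10 + s))² + 26*s*(10 + s))
E = -230352 (E = -3 - 230349 = -230352)
√(g(7*32) + E) = √((34 - 390*(7*32)² - 80*(7*32)³ - 4*(7*32)⁴ + 100*(7*32)) - 230352) = √((34 - 390*224² - 80*224³ - 4*224⁴ + 100*224) - 230352) = √((34 - 390*50176 - 80*11239424 - 4*2517630976 + 22400) - 230352) = √((34 - 19568640 - 899153920 - 10070523904 + 22400) - 230352) = √(-10989224030 - 230352) = √(-10989454382) = I*√10989454382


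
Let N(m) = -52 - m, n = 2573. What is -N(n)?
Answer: 2625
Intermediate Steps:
-N(n) = -(-52 - 1*2573) = -(-52 - 2573) = -1*(-2625) = 2625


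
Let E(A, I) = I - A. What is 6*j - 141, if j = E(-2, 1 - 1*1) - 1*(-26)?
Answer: 27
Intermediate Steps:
j = 28 (j = ((1 - 1*1) - 1*(-2)) - 1*(-26) = ((1 - 1) + 2) + 26 = (0 + 2) + 26 = 2 + 26 = 28)
6*j - 141 = 6*28 - 141 = 168 - 141 = 27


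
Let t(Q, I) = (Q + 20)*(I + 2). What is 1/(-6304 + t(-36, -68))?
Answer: -1/5248 ≈ -0.00019055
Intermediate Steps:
t(Q, I) = (2 + I)*(20 + Q) (t(Q, I) = (20 + Q)*(2 + I) = (2 + I)*(20 + Q))
1/(-6304 + t(-36, -68)) = 1/(-6304 + (40 + 2*(-36) + 20*(-68) - 68*(-36))) = 1/(-6304 + (40 - 72 - 1360 + 2448)) = 1/(-6304 + 1056) = 1/(-5248) = -1/5248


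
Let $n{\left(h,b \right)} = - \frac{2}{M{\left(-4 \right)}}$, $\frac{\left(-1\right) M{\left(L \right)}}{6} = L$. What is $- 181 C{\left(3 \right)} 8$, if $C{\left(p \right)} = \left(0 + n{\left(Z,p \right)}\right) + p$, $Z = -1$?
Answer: $- \frac{12670}{3} \approx -4223.3$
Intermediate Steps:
$M{\left(L \right)} = - 6 L$
$n{\left(h,b \right)} = - \frac{1}{12}$ ($n{\left(h,b \right)} = - \frac{2}{\left(-6\right) \left(-4\right)} = - \frac{2}{24} = \left(-2\right) \frac{1}{24} = - \frac{1}{12}$)
$C{\left(p \right)} = - \frac{1}{12} + p$ ($C{\left(p \right)} = \left(0 - \frac{1}{12}\right) + p = - \frac{1}{12} + p$)
$- 181 C{\left(3 \right)} 8 = - 181 \left(- \frac{1}{12} + 3\right) 8 = \left(-181\right) \frac{35}{12} \cdot 8 = \left(- \frac{6335}{12}\right) 8 = - \frac{12670}{3}$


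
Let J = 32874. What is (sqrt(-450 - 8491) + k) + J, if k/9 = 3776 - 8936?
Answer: -13566 + I*sqrt(8941) ≈ -13566.0 + 94.557*I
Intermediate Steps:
k = -46440 (k = 9*(3776 - 8936) = 9*(-5160) = -46440)
(sqrt(-450 - 8491) + k) + J = (sqrt(-450 - 8491) - 46440) + 32874 = (sqrt(-8941) - 46440) + 32874 = (I*sqrt(8941) - 46440) + 32874 = (-46440 + I*sqrt(8941)) + 32874 = -13566 + I*sqrt(8941)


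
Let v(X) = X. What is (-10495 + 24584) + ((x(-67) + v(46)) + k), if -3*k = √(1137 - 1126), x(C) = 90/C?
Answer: 946955/67 - √11/3 ≈ 14133.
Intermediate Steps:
k = -√11/3 (k = -√(1137 - 1126)/3 = -√11/3 ≈ -1.1055)
(-10495 + 24584) + ((x(-67) + v(46)) + k) = (-10495 + 24584) + ((90/(-67) + 46) - √11/3) = 14089 + ((90*(-1/67) + 46) - √11/3) = 14089 + ((-90/67 + 46) - √11/3) = 14089 + (2992/67 - √11/3) = 946955/67 - √11/3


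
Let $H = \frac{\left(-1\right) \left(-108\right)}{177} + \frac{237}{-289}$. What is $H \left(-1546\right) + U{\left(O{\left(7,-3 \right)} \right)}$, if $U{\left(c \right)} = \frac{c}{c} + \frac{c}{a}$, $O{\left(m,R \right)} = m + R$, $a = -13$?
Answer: $\frac{72084201}{221663} \approx 325.2$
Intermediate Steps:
$H = - \frac{3579}{17051}$ ($H = 108 \cdot \frac{1}{177} + 237 \left(- \frac{1}{289}\right) = \frac{36}{59} - \frac{237}{289} = - \frac{3579}{17051} \approx -0.2099$)
$O{\left(m,R \right)} = R + m$
$U{\left(c \right)} = 1 - \frac{c}{13}$ ($U{\left(c \right)} = \frac{c}{c} + \frac{c}{-13} = 1 + c \left(- \frac{1}{13}\right) = 1 - \frac{c}{13}$)
$H \left(-1546\right) + U{\left(O{\left(7,-3 \right)} \right)} = \left(- \frac{3579}{17051}\right) \left(-1546\right) + \left(1 - \frac{-3 + 7}{13}\right) = \frac{5533134}{17051} + \left(1 - \frac{4}{13}\right) = \frac{5533134}{17051} + \frac{9}{13} = \frac{72084201}{221663}$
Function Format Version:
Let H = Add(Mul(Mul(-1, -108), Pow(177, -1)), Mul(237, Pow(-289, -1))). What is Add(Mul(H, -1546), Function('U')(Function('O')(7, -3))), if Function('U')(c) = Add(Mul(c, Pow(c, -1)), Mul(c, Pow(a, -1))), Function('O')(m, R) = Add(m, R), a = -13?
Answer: Rational(72084201, 221663) ≈ 325.20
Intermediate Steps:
H = Rational(-3579, 17051) (H = Add(Mul(108, Rational(1, 177)), Mul(237, Rational(-1, 289))) = Add(Rational(36, 59), Rational(-237, 289)) = Rational(-3579, 17051) ≈ -0.20990)
Function('O')(m, R) = Add(R, m)
Function('U')(c) = Add(1, Mul(Rational(-1, 13), c)) (Function('U')(c) = Add(Mul(c, Pow(c, -1)), Mul(c, Pow(-13, -1))) = Add(1, Mul(c, Rational(-1, 13))) = Add(1, Mul(Rational(-1, 13), c)))
Add(Mul(H, -1546), Function('U')(Function('O')(7, -3))) = Add(Mul(Rational(-3579, 17051), -1546), Add(1, Mul(Rational(-1, 13), Add(-3, 7)))) = Add(Rational(5533134, 17051), Add(1, Mul(Rational(-1, 13), 4))) = Add(Rational(5533134, 17051), Add(1, Rational(-4, 13))) = Add(Rational(5533134, 17051), Rational(9, 13)) = Rational(72084201, 221663)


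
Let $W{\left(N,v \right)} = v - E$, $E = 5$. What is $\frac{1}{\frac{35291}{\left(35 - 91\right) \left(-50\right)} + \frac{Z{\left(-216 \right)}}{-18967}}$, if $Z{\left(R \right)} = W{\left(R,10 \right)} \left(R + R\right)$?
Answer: $\frac{53107600}{675412397} \approx 0.07863$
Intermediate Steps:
$W{\left(N,v \right)} = -5 + v$ ($W{\left(N,v \right)} = v - 5 = -5 + v$)
$Z{\left(R \right)} = 10 R$ ($Z{\left(R \right)} = \left(-5 + 10\right) \left(R + R\right) = 5 \cdot 2 R = 10 R$)
$\frac{1}{\frac{35291}{\left(35 - 91\right) \left(-50\right)} + \frac{Z{\left(-216 \right)}}{-18967}} = \frac{1}{\frac{35291}{\left(35 - 91\right) \left(-50\right)} + \frac{10 \left(-216\right)}{-18967}} = \frac{1}{\frac{35291}{\left(-56\right) \left(-50\right)} - - \frac{2160}{18967}} = \frac{1}{\frac{35291}{2800} + \frac{2160}{18967}} = \frac{1}{\frac{675412397}{53107600}} = \frac{53107600}{675412397}$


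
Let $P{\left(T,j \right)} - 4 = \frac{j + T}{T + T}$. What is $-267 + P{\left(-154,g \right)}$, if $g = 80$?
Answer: $- \frac{40465}{154} \approx -262.76$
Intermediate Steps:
$P{\left(T,j \right)} = 4 + \frac{T + j}{2 T}$ ($P{\left(T,j \right)} = 4 + \frac{j + T}{T + T} = 4 + \frac{T + j}{2 T}$)
$-267 + P{\left(-154,g \right)} = -267 + \frac{80 + 9 \left(-154\right)}{2 \left(-154\right)} = -267 + \frac{1}{2} \left(- \frac{1}{154}\right) \left(80 - 1386\right) = -267 + \frac{1}{2} \left(- \frac{1}{154}\right) \left(-1306\right) = -267 + \frac{653}{154} = - \frac{40465}{154}$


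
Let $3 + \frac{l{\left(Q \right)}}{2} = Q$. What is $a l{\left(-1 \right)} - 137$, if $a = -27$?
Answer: $79$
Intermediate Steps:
$l{\left(Q \right)} = -6 + 2 Q$
$a l{\left(-1 \right)} - 137 = - 27 \left(-6 + 2 \left(-1\right)\right) - 137 = - 27 \left(-6 - 2\right) - 137 = \left(-27\right) \left(-8\right) - 137 = 216 - 137 = 79$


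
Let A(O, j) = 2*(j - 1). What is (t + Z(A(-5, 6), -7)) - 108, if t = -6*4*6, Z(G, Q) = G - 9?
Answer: -251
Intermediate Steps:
A(O, j) = -2 + 2*j (A(O, j) = 2*(-1 + j) = -2 + 2*j)
Z(G, Q) = -9 + G
t = -144 (t = -24*6 = -144)
(t + Z(A(-5, 6), -7)) - 108 = (-144 + (-9 + (-2 + 2*6))) - 108 = (-144 + (-9 + (-2 + 12))) - 108 = (-144 + (-9 + 10)) - 108 = (-144 + 1) - 108 = -143 - 108 = -251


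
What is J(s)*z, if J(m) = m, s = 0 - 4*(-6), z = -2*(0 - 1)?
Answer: 48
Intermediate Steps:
z = 2 (z = -2*(-1) = 2)
s = 24 (s = 0 + 24 = 24)
J(s)*z = 24*2 = 48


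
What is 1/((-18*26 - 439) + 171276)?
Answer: 1/170369 ≈ 5.8696e-6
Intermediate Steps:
1/((-18*26 - 439) + 171276) = 1/((-468 - 439) + 171276) = 1/(-907 + 171276) = 1/170369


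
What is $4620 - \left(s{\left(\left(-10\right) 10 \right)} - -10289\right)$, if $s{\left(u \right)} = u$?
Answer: $-5569$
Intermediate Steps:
$4620 - \left(s{\left(\left(-10\right) 10 \right)} - -10289\right) = 4620 - \left(\left(-10\right) 10 - -10289\right) = 4620 - \left(-100 + 10289\right) = 4620 - 10189 = -5569$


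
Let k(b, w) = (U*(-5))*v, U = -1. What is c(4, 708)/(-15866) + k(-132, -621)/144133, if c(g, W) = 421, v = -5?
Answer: -61076643/2286814178 ≈ -0.026708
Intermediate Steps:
k(b, w) = -25 (k(b, w) = -1*(-5)*(-5) = 5*(-5) = -25)
c(4, 708)/(-15866) + k(-132, -621)/144133 = 421/(-15866) - 25/144133 = 421*(-1/15866) - 25*1/144133 = -421/15866 - 25/144133 = -61076643/2286814178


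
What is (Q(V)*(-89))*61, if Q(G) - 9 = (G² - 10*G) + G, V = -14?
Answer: -1796999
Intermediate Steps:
Q(G) = 9 + G² - 9*G (Q(G) = 9 + ((G² - 10*G) + G) = 9 + (G² - 9*G) = 9 + G² - 9*G)
(Q(V)*(-89))*61 = ((9 + (-14)² - 9*(-14))*(-89))*61 = ((9 + 196 + 126)*(-89))*61 = (331*(-89))*61 = -29459*61 = -1796999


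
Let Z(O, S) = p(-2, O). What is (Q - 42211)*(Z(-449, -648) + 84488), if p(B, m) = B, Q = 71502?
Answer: 2474679426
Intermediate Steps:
Z(O, S) = -2
(Q - 42211)*(Z(-449, -648) + 84488) = (71502 - 42211)*(-2 + 84488) = 29291*84486 = 2474679426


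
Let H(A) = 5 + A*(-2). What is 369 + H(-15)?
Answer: 404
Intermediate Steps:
H(A) = 5 - 2*A
369 + H(-15) = 369 + (5 - 2*(-15)) = 369 + (5 + 30) = 369 + 35 = 404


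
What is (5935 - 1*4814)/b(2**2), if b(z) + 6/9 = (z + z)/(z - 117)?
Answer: -380019/250 ≈ -1520.1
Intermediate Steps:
b(z) = -2/3 + 2*z/(-117 + z) (b(z) = -2/3 + (z + z)/(z - 117) = -2/3 + (2*z)/(-117 + z) = -2/3 + 2*z/(-117 + z))
(5935 - 1*4814)/b(2**2) = (5935 - 1*4814)/((2*(117 + 2*2**2)/(3*(-117 + 2**2)))) = (5935 - 4814)/((2*(117 + 2*4)/(3*(-117 + 4)))) = 1121/(((2/3)*(117 + 8)/(-113))) = 1121/(((2/3)*(-1/113)*125)) = 1121/(-250/339) = 1121*(-339/250) = -380019/250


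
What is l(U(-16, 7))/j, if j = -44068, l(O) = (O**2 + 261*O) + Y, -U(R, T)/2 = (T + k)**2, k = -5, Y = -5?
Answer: 2029/44068 ≈ 0.046043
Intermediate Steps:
U(R, T) = -2*(-5 + T)**2 (U(R, T) = -2*(T - 5)**2 = -2*(-5 + T)**2)
l(O) = -5 + O**2 + 261*O (l(O) = (O**2 + 261*O) - 5 = -5 + O**2 + 261*O)
l(U(-16, 7))/j = (-5 + (-2*(-5 + 7)**2)**2 + 261*(-2*(-5 + 7)**2))/(-44068) = (-5 + (-2*2**2)**2 + 261*(-2*2**2))*(-1/44068) = (-5 + (-2*4)**2 + 261*(-2*4))*(-1/44068) = (-5 + (-8)**2 + 261*(-8))*(-1/44068) = (-5 + 64 - 2088)*(-1/44068) = -2029*(-1/44068) = 2029/44068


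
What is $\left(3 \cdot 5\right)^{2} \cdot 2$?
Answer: $450$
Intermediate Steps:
$\left(3 \cdot 5\right)^{2} \cdot 2 = 15^{2} \cdot 2 = 225 \cdot 2 = 450$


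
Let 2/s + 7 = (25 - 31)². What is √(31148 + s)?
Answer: 3*√2910614/29 ≈ 176.49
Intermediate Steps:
s = 2/29 (s = 2/(-7 + (25 - 31)²) = 2/(-7 + (-6)²) = 2/(-7 + 36) = 2/29 ≈ 0.068966)
√(31148 + s) = √(31148 + 2/29) = √(903294/29) = 3*√2910614/29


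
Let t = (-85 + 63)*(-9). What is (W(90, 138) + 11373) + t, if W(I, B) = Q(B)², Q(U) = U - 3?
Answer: 29796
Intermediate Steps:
Q(U) = -3 + U
t = 198 (t = -22*(-9) = 198)
W(I, B) = (-3 + B)²
(W(90, 138) + 11373) + t = ((-3 + 138)² + 11373) + 198 = (135² + 11373) + 198 = (18225 + 11373) + 198 = 29598 + 198 = 29796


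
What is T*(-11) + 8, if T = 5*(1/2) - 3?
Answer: 27/2 ≈ 13.500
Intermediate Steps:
T = -1/2 (T = 5*(1*(1/2)) - 3 = 5*(1/2) - 3 = 5/2 - 3 = -1/2 ≈ -0.50000)
T*(-11) + 8 = -1/2*(-11) + 8 = 11/2 + 8 = 27/2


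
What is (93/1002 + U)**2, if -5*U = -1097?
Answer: 134361101809/2788900 ≈ 48177.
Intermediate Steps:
U = 1097/5 (U = -1/5*(-1097) = 1097/5 ≈ 219.40)
(93/1002 + U)**2 = (93/1002 + 1097/5)**2 = (93*(1/1002) + 1097/5)**2 = (31/334 + 1097/5)**2 = (366553/1670)**2 = 134361101809/2788900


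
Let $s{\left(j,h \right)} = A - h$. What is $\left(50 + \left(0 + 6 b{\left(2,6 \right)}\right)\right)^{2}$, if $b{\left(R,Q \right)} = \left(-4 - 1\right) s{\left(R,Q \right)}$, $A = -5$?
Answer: $144400$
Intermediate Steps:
$s{\left(j,h \right)} = -5 - h$
$b{\left(R,Q \right)} = 25 + 5 Q$ ($b{\left(R,Q \right)} = \left(-4 - 1\right) \left(-5 - Q\right) = - 5 \left(-5 - Q\right) = 25 + 5 Q$)
$\left(50 + \left(0 + 6 b{\left(2,6 \right)}\right)\right)^{2} = \left(50 + \left(0 + 6 \left(25 + 5 \cdot 6\right)\right)\right)^{2} = \left(50 + \left(0 + 6 \left(25 + 30\right)\right)\right)^{2} = \left(50 + \left(0 + 6 \cdot 55\right)\right)^{2} = \left(50 + \left(0 + 330\right)\right)^{2} = \left(50 + 330\right)^{2} = 380^{2} = 144400$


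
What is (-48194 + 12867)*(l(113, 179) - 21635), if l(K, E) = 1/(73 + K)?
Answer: 142159698643/186 ≈ 7.6430e+8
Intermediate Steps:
(-48194 + 12867)*(l(113, 179) - 21635) = (-48194 + 12867)*(1/(73 + 113) - 21635) = -35327*(1/186 - 21635) = -35327*(-4024109/186) = 142159698643/186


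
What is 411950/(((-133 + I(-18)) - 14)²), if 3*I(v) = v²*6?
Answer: 411950/251001 ≈ 1.6412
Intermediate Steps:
I(v) = 2*v² (I(v) = (v²*6)/3 = (6*v²)/3 = 2*v²)
411950/(((-133 + I(-18)) - 14)²) = 411950/(((-133 + 2*(-18)²) - 14)²) = 411950/(((-133 + 2*324) - 14)²) = 411950/(((-133 + 648) - 14)²) = 411950/((515 - 14)²) = 411950/(501²) = 411950/251001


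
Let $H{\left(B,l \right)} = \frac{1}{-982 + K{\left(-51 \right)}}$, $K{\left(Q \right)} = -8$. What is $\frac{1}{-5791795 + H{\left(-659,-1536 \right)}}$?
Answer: $- \frac{990}{5733877051} \approx -1.7266 \cdot 10^{-7}$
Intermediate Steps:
$H{\left(B,l \right)} = - \frac{1}{990}$ ($H{\left(B,l \right)} = \frac{1}{-982 - 8} = \frac{1}{-990} = - \frac{1}{990}$)
$\frac{1}{-5791795 + H{\left(-659,-1536 \right)}} = \frac{1}{-5791795 - \frac{1}{990}} = \frac{1}{- \frac{5733877051}{990}} = - \frac{990}{5733877051}$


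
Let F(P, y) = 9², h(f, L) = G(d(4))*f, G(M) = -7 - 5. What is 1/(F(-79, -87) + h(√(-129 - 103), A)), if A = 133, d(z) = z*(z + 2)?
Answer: 9/4441 + 8*I*√58/13323 ≈ 0.0020266 + 0.004573*I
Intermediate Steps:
d(z) = z*(2 + z)
G(M) = -12
h(f, L) = -12*f
F(P, y) = 81
1/(F(-79, -87) + h(√(-129 - 103), A)) = 1/(81 - 12*√(-129 - 103)) = 1/(81 - 24*I*√58)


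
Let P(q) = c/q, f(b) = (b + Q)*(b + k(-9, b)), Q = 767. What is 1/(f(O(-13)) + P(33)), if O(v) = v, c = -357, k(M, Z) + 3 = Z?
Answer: -11/240645 ≈ -4.5710e-5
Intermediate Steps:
k(M, Z) = -3 + Z
f(b) = (-3 + 2*b)*(767 + b) (f(b) = (b + 767)*(b + (-3 + b)) = (767 + b)*(-3 + 2*b) = (-3 + 2*b)*(767 + b))
P(q) = -357/q
1/(f(O(-13)) + P(33)) = 1/((-2301 + 2*(-13)**2 + 1531*(-13)) - 357/33) = 1/((-2301 + 2*169 - 19903) - 357*1/33) = 1/((-2301 + 338 - 19903) - 119/11) = 1/(-21866 - 119/11) = 1/(-240645/11) = -11/240645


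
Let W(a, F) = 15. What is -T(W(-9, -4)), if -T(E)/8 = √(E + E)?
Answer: 8*√30 ≈ 43.818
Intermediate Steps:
T(E) = -8*√2*√E (T(E) = -8*√(E + E) = -8*√2*√E)
-T(W(-9, -4)) = -(-8)*√2*√15 = -(-8)*√30 = 8*√30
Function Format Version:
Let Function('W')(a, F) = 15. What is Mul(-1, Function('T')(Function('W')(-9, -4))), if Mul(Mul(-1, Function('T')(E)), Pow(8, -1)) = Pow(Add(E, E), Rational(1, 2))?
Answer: Mul(8, Pow(30, Rational(1, 2))) ≈ 43.818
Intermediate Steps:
Function('T')(E) = Mul(-8, Pow(2, Rational(1, 2)), Pow(E, Rational(1, 2))) (Function('T')(E) = Mul(-8, Pow(Add(E, E), Rational(1, 2))) = Mul(-8, Pow(Mul(2, E), Rational(1, 2))) = Mul(-8, Mul(Pow(2, Rational(1, 2)), Pow(E, Rational(1, 2)))) = Mul(-8, Pow(2, Rational(1, 2)), Pow(E, Rational(1, 2))))
Mul(-1, Function('T')(Function('W')(-9, -4))) = Mul(-1, Mul(-8, Pow(2, Rational(1, 2)), Pow(15, Rational(1, 2)))) = Mul(-1, Mul(-8, Pow(30, Rational(1, 2)))) = Mul(8, Pow(30, Rational(1, 2)))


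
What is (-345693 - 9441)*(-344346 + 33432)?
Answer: 110416132476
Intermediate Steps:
(-345693 - 9441)*(-344346 + 33432) = -355134*(-310914) = 110416132476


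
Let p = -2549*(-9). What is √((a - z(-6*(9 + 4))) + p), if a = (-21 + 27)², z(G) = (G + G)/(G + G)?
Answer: 8*√359 ≈ 151.58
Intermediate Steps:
p = 22941
z(G) = 1 (z(G) = (2*G)/((2*G)) = (2*G)*(1/(2*G)) = 1)
a = 36 (a = 6² = 36)
√((a - z(-6*(9 + 4))) + p) = √((36 - 1*1) + 22941) = √((36 - 1) + 22941) = √(35 + 22941) = √22976 = 8*√359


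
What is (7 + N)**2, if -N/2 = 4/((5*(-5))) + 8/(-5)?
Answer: 69169/625 ≈ 110.67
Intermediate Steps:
N = 88/25 (N = -2*(4/((5*(-5))) + 8/(-5)) = -2*(4/(-25) + 8*(-1/5)) = -2*(4*(-1/25) - 8/5) = -2*(-4/25 - 8/5) = -2*(-44/25) = 88/25 ≈ 3.5200)
(7 + N)**2 = (7 + 88/25)**2 = (263/25)**2 = 69169/625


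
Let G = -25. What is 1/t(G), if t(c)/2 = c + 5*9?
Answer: 1/40 ≈ 0.025000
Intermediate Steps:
t(c) = 90 + 2*c (t(c) = 2*(c + 5*9) = 2*(c + 45) = 2*(45 + c) = 90 + 2*c)
1/t(G) = 1/(90 + 2*(-25)) = 1/(90 - 50) = 1/40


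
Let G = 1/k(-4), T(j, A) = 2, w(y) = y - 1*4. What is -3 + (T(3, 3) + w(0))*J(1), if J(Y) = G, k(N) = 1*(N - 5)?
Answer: -25/9 ≈ -2.7778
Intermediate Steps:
w(y) = -4 + y (w(y) = y - 4 = -4 + y)
k(N) = -5 + N (k(N) = 1*(-5 + N) = -5 + N)
G = -1/9 (G = 1/(-5 - 4) = 1/(-9) = -1/9 ≈ -0.11111)
J(Y) = -1/9
-3 + (T(3, 3) + w(0))*J(1) = -3 + (2 + (-4 + 0))*(-1/9) = -3 + (2 - 4)*(-1/9) = -3 - 2*(-1/9) = -3 + 2/9 = -25/9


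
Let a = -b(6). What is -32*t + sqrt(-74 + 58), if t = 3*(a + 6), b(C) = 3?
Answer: -288 + 4*I ≈ -288.0 + 4.0*I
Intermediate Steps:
a = -3 (a = -1*3 = -3)
t = 9 (t = 3*(-3 + 6) = 3*3 = 9)
-32*t + sqrt(-74 + 58) = -32*9 + sqrt(-74 + 58) = -288 + sqrt(-16) = -288 + 4*I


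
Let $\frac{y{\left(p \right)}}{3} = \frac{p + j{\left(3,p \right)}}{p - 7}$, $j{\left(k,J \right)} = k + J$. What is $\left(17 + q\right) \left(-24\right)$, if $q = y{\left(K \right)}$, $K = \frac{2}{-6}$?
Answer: $- \frac{4236}{11} \approx -385.09$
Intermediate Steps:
$K = - \frac{1}{3}$ ($K = 2 \left(- \frac{1}{6}\right) = - \frac{1}{3} \approx -0.33333$)
$j{\left(k,J \right)} = J + k$
$y{\left(p \right)} = \frac{3 \left(3 + 2 p\right)}{-7 + p}$ ($y{\left(p \right)} = 3 \frac{p + \left(p + 3\right)}{p - 7} = 3 \frac{p + \left(3 + p\right)}{-7 + p} = 3 \frac{3 + 2 p}{-7 + p} = \frac{3 \left(3 + 2 p\right)}{-7 + p}$)
$q = - \frac{21}{22}$ ($q = \frac{3 \left(3 + 2 \left(- \frac{1}{3}\right)\right)}{-7 - \frac{1}{3}} = \frac{3 \left(3 - \frac{2}{3}\right)}{- \frac{22}{3}} = 3 \left(- \frac{3}{22}\right) \frac{7}{3} = - \frac{21}{22} \approx -0.95455$)
$\left(17 + q\right) \left(-24\right) = \left(17 - \frac{21}{22}\right) \left(-24\right) = \frac{353}{22} \left(-24\right) = - \frac{4236}{11}$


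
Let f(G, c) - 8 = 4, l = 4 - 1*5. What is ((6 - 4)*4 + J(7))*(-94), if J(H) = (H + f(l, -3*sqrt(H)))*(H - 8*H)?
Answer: 86762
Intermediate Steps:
l = -1 (l = 4 - 5 = -1)
f(G, c) = 12 (f(G, c) = 8 + 4 = 12)
J(H) = -7*H*(12 + H) (J(H) = (H + 12)*(H - 8*H) = (12 + H)*(-7*H) = -7*H*(12 + H))
((6 - 4)*4 + J(7))*(-94) = ((6 - 4)*4 - 7*7*(12 + 7))*(-94) = (2*4 - 7*7*19)*(-94) = (8 - 931)*(-94) = -923*(-94) = 86762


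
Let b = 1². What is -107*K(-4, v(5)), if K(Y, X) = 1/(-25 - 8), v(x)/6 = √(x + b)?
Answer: 107/33 ≈ 3.2424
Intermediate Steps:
b = 1
v(x) = 6*√(1 + x) (v(x) = 6*√(x + 1) = 6*√(1 + x))
K(Y, X) = -1/33 (K(Y, X) = 1/(-33) = -1/33)
-107*K(-4, v(5)) = -107*(-1/33) = 107/33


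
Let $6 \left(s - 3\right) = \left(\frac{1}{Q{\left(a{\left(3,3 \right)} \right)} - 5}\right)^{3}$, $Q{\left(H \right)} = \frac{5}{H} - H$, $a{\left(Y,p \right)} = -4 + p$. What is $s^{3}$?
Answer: $\frac{2258919770561}{83682825624} \approx 26.994$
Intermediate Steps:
$Q{\left(H \right)} = - H + \frac{5}{H}$
$s = \frac{13121}{4374}$ ($s = 3 + \frac{\left(\frac{1}{\left(- (-4 + 3) + \frac{5}{-4 + 3}\right) - 5}\right)^{3}}{6} = 3 + \frac{\left(\frac{1}{\left(\left(-1\right) \left(-1\right) + \frac{5}{-1}\right) - 5}\right)^{3}}{6} = 3 + \frac{\left(\frac{1}{\left(1 + 5 \left(-1\right)\right) - 5}\right)^{3}}{6} = 3 + \frac{\left(\frac{1}{\left(1 - 5\right) - 5}\right)^{3}}{6} = 3 + \frac{\left(\frac{1}{-4 - 5}\right)^{3}}{6} = 3 + \frac{\left(\frac{1}{-9}\right)^{3}}{6} = 3 + \frac{\left(- \frac{1}{9}\right)^{3}}{6} = 3 + \frac{1}{6} \left(- \frac{1}{729}\right) = 3 - \frac{1}{4374} = \frac{13121}{4374} \approx 2.9998$)
$s^{3} = \left(\frac{13121}{4374}\right)^{3} = \frac{2258919770561}{83682825624}$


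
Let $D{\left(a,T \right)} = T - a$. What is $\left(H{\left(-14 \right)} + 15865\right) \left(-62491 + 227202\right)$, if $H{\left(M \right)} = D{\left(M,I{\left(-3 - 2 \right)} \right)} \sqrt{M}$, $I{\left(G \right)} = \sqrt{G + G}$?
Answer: $2613140015 - 329422 \sqrt{35} + 2305954 i \sqrt{14} \approx 2.6112 \cdot 10^{9} + 8.6281 \cdot 10^{6} i$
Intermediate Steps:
$I{\left(G \right)} = \sqrt{2} \sqrt{G}$ ($I{\left(G \right)} = \sqrt{2 G} = \sqrt{2} \sqrt{G}$)
$H{\left(M \right)} = \sqrt{M} \left(- M + i \sqrt{10}\right)$ ($H{\left(M \right)} = \left(\sqrt{2} \sqrt{-3 - 2} - M\right) \sqrt{M} = \left(\sqrt{2} \sqrt{-5} - M\right) \sqrt{M} = \left(\sqrt{2} i \sqrt{5} - M\right) \sqrt{M} = \left(i \sqrt{10} - M\right) \sqrt{M} = \left(- M + i \sqrt{10}\right) \sqrt{M} = \sqrt{M} \left(- M + i \sqrt{10}\right)$)
$\left(H{\left(-14 \right)} + 15865\right) \left(-62491 + 227202\right) = \left(\sqrt{-14} \left(\left(-1\right) \left(-14\right) + i \sqrt{10}\right) + 15865\right) \left(-62491 + 227202\right) = \left(i \sqrt{14} \left(14 + i \sqrt{10}\right) + 15865\right) 164711 = \left(15865 + i \sqrt{14} \left(14 + i \sqrt{10}\right)\right) 164711 = 2613140015 + 164711 i \sqrt{14} \left(14 + i \sqrt{10}\right)$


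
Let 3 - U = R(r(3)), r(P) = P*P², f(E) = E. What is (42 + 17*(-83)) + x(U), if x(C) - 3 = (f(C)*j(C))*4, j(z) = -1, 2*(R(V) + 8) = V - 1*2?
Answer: -1360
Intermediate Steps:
r(P) = P³
R(V) = -9 + V/2 (R(V) = -8 + (V - 1*2)/2 = -8 + (V - 2)/2 = -8 + (-2 + V)/2 = -8 + (-1 + V/2) = -9 + V/2)
U = -3/2 (U = 3 - (-9 + (½)*3³) = 3 - (-9 + (½)*27) = 3 - (-9 + 27/2) = 3 - 1*9/2 = 3 - 9/2 = -3/2 ≈ -1.5000)
x(C) = 3 - 4*C (x(C) = 3 + (C*(-1))*4 = 3 - C*4 = 3 - 4*C)
(42 + 17*(-83)) + x(U) = (42 + 17*(-83)) + (3 - 4*(-3/2)) = (42 - 1411) + (3 + 6) = -1369 + 9 = -1360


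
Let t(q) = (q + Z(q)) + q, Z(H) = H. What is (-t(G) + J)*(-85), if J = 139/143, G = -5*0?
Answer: -11815/143 ≈ -82.622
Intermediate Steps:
G = 0
J = 139/143 (J = 139*(1/143) = 139/143 ≈ 0.97203)
t(q) = 3*q (t(q) = (q + q) + q = 2*q + q = 3*q)
(-t(G) + J)*(-85) = (-3*0 + 139/143)*(-85) = (-1*0 + 139/143)*(-85) = (0 + 139/143)*(-85) = (139/143)*(-85) = -11815/143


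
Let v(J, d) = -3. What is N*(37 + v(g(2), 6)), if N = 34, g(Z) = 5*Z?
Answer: 1156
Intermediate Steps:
N*(37 + v(g(2), 6)) = 34*(37 - 3) = 34*34 = 1156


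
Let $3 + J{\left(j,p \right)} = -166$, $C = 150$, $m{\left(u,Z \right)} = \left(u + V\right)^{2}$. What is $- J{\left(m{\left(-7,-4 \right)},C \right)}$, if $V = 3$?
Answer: $169$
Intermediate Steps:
$m{\left(u,Z \right)} = \left(3 + u\right)^{2}$ ($m{\left(u,Z \right)} = \left(u + 3\right)^{2} = \left(3 + u\right)^{2}$)
$J{\left(j,p \right)} = -169$ ($J{\left(j,p \right)} = -3 - 166 = -169$)
$- J{\left(m{\left(-7,-4 \right)},C \right)} = \left(-1\right) \left(-169\right) = 169$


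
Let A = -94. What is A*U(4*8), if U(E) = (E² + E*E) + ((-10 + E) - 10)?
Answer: -193640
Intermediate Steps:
U(E) = -20 + E + 2*E² (U(E) = (E² + E²) + (-20 + E) = 2*E² + (-20 + E) = -20 + E + 2*E²)
A*U(4*8) = -94*(-20 + 4*8 + 2*(4*8)²) = -94*(-20 + 32 + 2*32²) = -94*(-20 + 32 + 2*1024) = -94*(-20 + 32 + 2048) = -94*2060 = -193640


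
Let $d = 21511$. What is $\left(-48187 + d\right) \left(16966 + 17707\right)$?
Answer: $-924936948$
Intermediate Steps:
$\left(-48187 + d\right) \left(16966 + 17707\right) = \left(-48187 + 21511\right) \left(16966 + 17707\right) = \left(-26676\right) 34673 = -924936948$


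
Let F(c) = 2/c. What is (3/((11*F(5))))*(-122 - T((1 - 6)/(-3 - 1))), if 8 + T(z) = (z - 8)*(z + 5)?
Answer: -17235/352 ≈ -48.963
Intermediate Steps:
T(z) = -8 + (-8 + z)*(5 + z) (T(z) = -8 + (z - 8)*(z + 5) = -8 + (-8 + z)*(5 + z))
(3/((11*F(5))))*(-122 - T((1 - 6)/(-3 - 1))) = (3/((11*(2/5))))*(-122 - (-48 + ((1 - 6)/(-3 - 1))² - 3*(1 - 6)/(-3 - 1))) = (3/((11*(2*(⅕)))))*(-122 - (-48 + (-5/(-4))² - (-15)/(-4))) = (3/((11*(⅖))))*(-122 - (-48 + (-5*(-¼))² - (-15)*(-1)/4)) = (3/(22/5))*(-122 - (-48 + (5/4)² - 3*5/4)) = (3*(5/22))*(-122 - (-48 + 25/16 - 15/4)) = 15*(-122 - 1*(-803/16))/22 = 15*(-122 + 803/16)/22 = (15/22)*(-1149/16) = -17235/352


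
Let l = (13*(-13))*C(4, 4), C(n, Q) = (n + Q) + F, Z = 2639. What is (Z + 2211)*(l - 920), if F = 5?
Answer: -15117450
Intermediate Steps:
C(n, Q) = 5 + Q + n (C(n, Q) = (n + Q) + 5 = (Q + n) + 5 = 5 + Q + n)
l = -2197 (l = (13*(-13))*(5 + 4 + 4) = -169*13 = -2197)
(Z + 2211)*(l - 920) = (2639 + 2211)*(-2197 - 920) = 4850*(-3117) = -15117450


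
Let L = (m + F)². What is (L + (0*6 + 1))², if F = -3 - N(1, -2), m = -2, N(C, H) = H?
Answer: 100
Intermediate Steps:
F = -1 (F = -3 - 1*(-2) = -3 + 2 = -1)
L = 9 (L = (-2 - 1)² = (-3)² = 9)
(L + (0*6 + 1))² = (9 + (0*6 + 1))² = (9 + (0 + 1))² = (9 + 1)² = 10² = 100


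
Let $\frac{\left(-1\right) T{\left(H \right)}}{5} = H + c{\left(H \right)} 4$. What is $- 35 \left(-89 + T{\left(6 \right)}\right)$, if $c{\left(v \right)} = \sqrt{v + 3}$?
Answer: $6265$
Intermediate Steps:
$c{\left(v \right)} = \sqrt{3 + v}$
$T{\left(H \right)} = - 20 \sqrt{3 + H} - 5 H$ ($T{\left(H \right)} = - 5 \left(H + \sqrt{3 + H} 4\right) = - 5 \left(H + 4 \sqrt{3 + H}\right) = - 20 \sqrt{3 + H} - 5 H$)
$- 35 \left(-89 + T{\left(6 \right)}\right) = - 35 \left(-89 - \left(30 + 20 \sqrt{3 + 6}\right)\right) = - 35 \left(-89 - \left(30 + 20 \sqrt{9}\right)\right) = - 35 \left(-89 - 90\right) = \left(-35\right) \left(-179\right) = 6265$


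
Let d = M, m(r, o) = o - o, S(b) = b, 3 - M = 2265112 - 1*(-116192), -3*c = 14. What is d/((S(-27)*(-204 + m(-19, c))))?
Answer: -264589/612 ≈ -432.33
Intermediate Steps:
c = -14/3 (c = -⅓*14 = -14/3 ≈ -4.6667)
M = -2381301 (M = 3 - (2265112 - 1*(-116192)) = 3 - (2265112 + 116192) = 3 - 1*2381304 = 3 - 2381304 = -2381301)
m(r, o) = 0
d = -2381301
d/((S(-27)*(-204 + m(-19, c)))) = -2381301*(-1/(27*(-204 + 0))) = -2381301/((-27*(-204))) = -2381301/5508 = -2381301*1/5508 = -264589/612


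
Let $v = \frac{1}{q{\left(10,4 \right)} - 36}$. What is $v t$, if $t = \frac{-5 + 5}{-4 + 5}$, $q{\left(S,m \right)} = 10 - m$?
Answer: $0$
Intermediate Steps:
$v = - \frac{1}{30}$ ($v = \frac{1}{\left(10 - 4\right) - 36} = \frac{1}{6 - 36} = \frac{1}{-30} = - \frac{1}{30} \approx -0.033333$)
$t = 0$ ($t = \frac{0}{1} = 0 \cdot 1 = 0$)
$v t = \left(- \frac{1}{30}\right) 0 = 0$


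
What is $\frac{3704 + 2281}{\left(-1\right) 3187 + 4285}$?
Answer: $\frac{665}{122} \approx 5.4508$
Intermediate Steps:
$\frac{3704 + 2281}{\left(-1\right) 3187 + 4285} = \frac{5985}{-3187 + 4285} = \frac{5985}{1098} = 5985 \cdot \frac{1}{1098} = \frac{665}{122}$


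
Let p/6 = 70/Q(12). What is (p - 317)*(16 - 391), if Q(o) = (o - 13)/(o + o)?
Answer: 3898875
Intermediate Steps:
Q(o) = (-13 + o)/(2*o) (Q(o) = (-13 + o)/((2*o)) = (-13 + o)*(1/(2*o)) = (-13 + o)/(2*o))
p = -10080 (p = 6*(70/(((1/2)*(-13 + 12)/12))) = 6*(70/(((1/2)*(1/12)*(-1)))) = 6*(70/(-1/24)) = 6*(70*(-24)) = 6*(-1680) = -10080)
(p - 317)*(16 - 391) = (-10080 - 317)*(16 - 391) = -10397*(-375) = 3898875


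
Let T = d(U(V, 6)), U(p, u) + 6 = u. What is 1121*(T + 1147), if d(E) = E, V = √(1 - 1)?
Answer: 1285787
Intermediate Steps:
V = 0 (V = √0 = 0)
U(p, u) = -6 + u
T = 0 (T = -6 + 6 = 0)
1121*(T + 1147) = 1121*(0 + 1147) = 1121*1147 = 1285787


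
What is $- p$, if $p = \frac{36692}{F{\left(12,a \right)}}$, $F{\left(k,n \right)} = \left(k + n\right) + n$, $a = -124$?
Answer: $\frac{9173}{59} \approx 155.47$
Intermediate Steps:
$F{\left(k,n \right)} = k + 2 n$
$p = - \frac{9173}{59}$ ($p = \frac{36692}{12 + 2 \left(-124\right)} = \frac{36692}{12 - 248} = \frac{36692}{-236} = 36692 \left(- \frac{1}{236}\right) = - \frac{9173}{59} \approx -155.47$)
$- p = \left(-1\right) \left(- \frac{9173}{59}\right) = \frac{9173}{59}$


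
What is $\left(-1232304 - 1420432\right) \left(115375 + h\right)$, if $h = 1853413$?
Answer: $-5222674803968$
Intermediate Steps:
$\left(-1232304 - 1420432\right) \left(115375 + h\right) = \left(-1232304 - 1420432\right) \left(115375 + 1853413\right) = \left(-1232304 - 1420432\right) 1968788 = \left(-2652736\right) 1968788 = -5222674803968$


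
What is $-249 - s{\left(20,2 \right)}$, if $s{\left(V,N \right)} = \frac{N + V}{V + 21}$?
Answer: $- \frac{10231}{41} \approx -249.54$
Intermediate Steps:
$s{\left(V,N \right)} = \frac{N + V}{21 + V}$
$-249 - s{\left(20,2 \right)} = -249 - \frac{2 + 20}{21 + 20} = -249 - \frac{1}{41} \cdot 22 = -249 - \frac{22}{41} = - \frac{10231}{41}$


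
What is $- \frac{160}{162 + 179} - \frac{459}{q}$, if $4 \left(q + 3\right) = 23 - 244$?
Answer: $\frac{588796}{79453} \approx 7.4106$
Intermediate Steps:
$q = - \frac{233}{4}$ ($q = -3 + \frac{23 - 244}{4} = -3 + \frac{1}{4} \left(-221\right) = -3 - \frac{221}{4} = - \frac{233}{4} \approx -58.25$)
$- \frac{160}{162 + 179} - \frac{459}{q} = - \frac{160}{162 + 179} - \frac{459}{- \frac{233}{4}} = - \frac{160}{341} - - \frac{1836}{233} = \left(-160\right) \frac{1}{341} + \frac{1836}{233} = - \frac{160}{341} + \frac{1836}{233} = \frac{588796}{79453}$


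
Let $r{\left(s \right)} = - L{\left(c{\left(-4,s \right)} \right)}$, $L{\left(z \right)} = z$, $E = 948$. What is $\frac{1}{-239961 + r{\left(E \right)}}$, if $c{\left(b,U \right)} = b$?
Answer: $- \frac{1}{239957} \approx -4.1674 \cdot 10^{-6}$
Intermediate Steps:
$r{\left(s \right)} = 4$ ($r{\left(s \right)} = \left(-1\right) \left(-4\right) = 4$)
$\frac{1}{-239961 + r{\left(E \right)}} = \frac{1}{-239961 + 4} = \frac{1}{-239957} = - \frac{1}{239957}$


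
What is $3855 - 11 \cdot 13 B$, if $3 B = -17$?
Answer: $\frac{13996}{3} \approx 4665.3$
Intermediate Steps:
$B = - \frac{17}{3}$ ($B = \frac{1}{3} \left(-17\right) = - \frac{17}{3} \approx -5.6667$)
$3855 - 11 \cdot 13 B = 3855 - 11 \cdot 13 \left(- \frac{17}{3}\right) = 3855 - 143 \left(- \frac{17}{3}\right) = 3855 - - \frac{2431}{3} = 3855 + \frac{2431}{3} = \frac{13996}{3}$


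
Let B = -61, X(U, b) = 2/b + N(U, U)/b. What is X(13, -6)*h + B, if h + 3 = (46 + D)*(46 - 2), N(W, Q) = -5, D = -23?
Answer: 887/2 ≈ 443.50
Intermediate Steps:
h = 1009 (h = -3 + (46 - 23)*(46 - 2) = -3 + 23*44 = -3 + 1012 = 1009)
X(U, b) = -3/b (X(U, b) = 2/b - 5/b = -3/b)
X(13, -6)*h + B = -3/(-6)*1009 - 61 = -3*(-1/6)*1009 - 61 = (1/2)*1009 - 61 = 1009/2 - 61 = 887/2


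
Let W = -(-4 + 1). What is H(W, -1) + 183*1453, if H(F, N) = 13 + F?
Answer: 265915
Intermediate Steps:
W = 3 (W = -1*(-3) = 3)
H(W, -1) + 183*1453 = (13 + 3) + 183*1453 = 16 + 265899 = 265915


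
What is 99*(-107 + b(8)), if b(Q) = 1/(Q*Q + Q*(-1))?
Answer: -593109/56 ≈ -10591.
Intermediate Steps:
b(Q) = 1/(Q² - Q)
99*(-107 + b(8)) = 99*(-107 + 1/(8*(-1 + 8))) = 99*(-107 + (⅛)/7) = 99*(-107 + (⅛)*(⅐)) = 99*(-107 + 1/56) = 99*(-5991/56) = -593109/56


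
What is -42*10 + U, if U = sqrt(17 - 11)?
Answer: -420 + sqrt(6) ≈ -417.55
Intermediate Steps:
U = sqrt(6) ≈ 2.4495
-42*10 + U = -42*10 + sqrt(6) = -420 + sqrt(6)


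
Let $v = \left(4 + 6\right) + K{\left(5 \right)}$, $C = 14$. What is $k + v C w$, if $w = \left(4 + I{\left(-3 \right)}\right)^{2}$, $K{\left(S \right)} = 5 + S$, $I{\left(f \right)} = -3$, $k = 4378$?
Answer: $4658$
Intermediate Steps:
$w = 1$ ($w = \left(4 - 3\right)^{2} = 1^{2} = 1$)
$v = 20$ ($v = \left(4 + 6\right) + \left(5 + 5\right) = 10 + 10 = 20$)
$k + v C w = 4378 + 20 \cdot 14 \cdot 1 = 4378 + 280 \cdot 1 = 4378 + 280 = 4658$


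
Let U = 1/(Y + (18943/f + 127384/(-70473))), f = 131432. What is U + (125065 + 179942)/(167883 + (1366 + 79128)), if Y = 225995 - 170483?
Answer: 156824501029403413953/127705356545150796991 ≈ 1.2280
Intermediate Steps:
Y = 55512
U = 9262407336/514159348672183 (U = 1/(55512 + (18943/131432 + 127384/(-70473))) = 1/(55512 + (18943*(1/131432) + 127384*(-1/70473))) = 1/(55512 + (18943/131432 - 127384/70473)) = 1/(55512 - 15407363849/9262407336) = 1/(514159348672183/9262407336) = 9262407336/514159348672183 ≈ 1.8015e-5)
U + (125065 + 179942)/(167883 + (1366 + 79128)) = 9262407336/514159348672183 + (125065 + 179942)/(167883 + (1366 + 79128)) = 9262407336/514159348672183 + 305007/(167883 + 80494) = 9262407336/514159348672183 + 305007/248377 = 156824501029403413953/127705356545150796991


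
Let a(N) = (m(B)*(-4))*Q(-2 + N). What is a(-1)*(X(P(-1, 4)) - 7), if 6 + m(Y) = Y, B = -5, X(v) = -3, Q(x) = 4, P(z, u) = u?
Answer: -1760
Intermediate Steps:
m(Y) = -6 + Y
a(N) = 176 (a(N) = ((-6 - 5)*(-4))*4 = -11*(-4)*4 = 44*4 = 176)
a(-1)*(X(P(-1, 4)) - 7) = 176*(-3 - 7) = 176*(-10) = -1760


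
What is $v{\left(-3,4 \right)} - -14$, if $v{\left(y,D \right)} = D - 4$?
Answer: $14$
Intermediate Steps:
$v{\left(y,D \right)} = -4 + D$
$v{\left(-3,4 \right)} - -14 = \left(-4 + 4\right) - -14 = 0 + 14 = 14$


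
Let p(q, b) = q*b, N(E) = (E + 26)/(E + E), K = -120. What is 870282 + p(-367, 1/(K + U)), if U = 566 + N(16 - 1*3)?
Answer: 778901656/895 ≈ 8.7028e+5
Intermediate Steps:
N(E) = (26 + E)/(2*E) (N(E) = (26 + E)/((2*E)) = (26 + E)*(1/(2*E)) = (26 + E)/(2*E))
U = 1135/2 (U = 566 + (26 + (16 - 1*3))/(2*(16 - 1*3)) = 566 + (26 + (16 - 3))/(2*(16 - 3)) = 566 + (½)*(26 + 13)/13 = 566 + (½)*(1/13)*39 = 566 + 3/2 = 1135/2 ≈ 567.50)
p(q, b) = b*q
870282 + p(-367, 1/(K + U)) = 870282 - 367/(-120 + 1135/2) = 870282 - 367/(895/2) = 870282 + (2/895)*(-367) = 870282 - 734/895 = 778901656/895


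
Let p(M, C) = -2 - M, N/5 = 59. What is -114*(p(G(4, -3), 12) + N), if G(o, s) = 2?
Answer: -33174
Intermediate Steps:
N = 295 (N = 5*59 = 295)
-114*(p(G(4, -3), 12) + N) = -114*((-2 - 1*2) + 295) = -114*((-2 - 2) + 295) = -114*(-4 + 295) = -114*291 = -33174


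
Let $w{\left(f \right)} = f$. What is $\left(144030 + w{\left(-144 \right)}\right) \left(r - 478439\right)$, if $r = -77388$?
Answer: $-79975723722$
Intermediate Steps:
$\left(144030 + w{\left(-144 \right)}\right) \left(r - 478439\right) = \left(144030 - 144\right) \left(-77388 - 478439\right) = 143886 \left(-555827\right) = -79975723722$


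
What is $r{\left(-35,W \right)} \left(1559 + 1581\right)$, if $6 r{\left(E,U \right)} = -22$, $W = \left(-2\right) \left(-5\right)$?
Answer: $- \frac{34540}{3} \approx -11513.0$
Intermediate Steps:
$W = 10$
$r{\left(E,U \right)} = - \frac{11}{3}$ ($r{\left(E,U \right)} = \frac{1}{6} \left(-22\right) = - \frac{11}{3}$)
$r{\left(-35,W \right)} \left(1559 + 1581\right) = - \frac{11 \left(1559 + 1581\right)}{3} = \left(- \frac{11}{3}\right) 3140 = - \frac{34540}{3}$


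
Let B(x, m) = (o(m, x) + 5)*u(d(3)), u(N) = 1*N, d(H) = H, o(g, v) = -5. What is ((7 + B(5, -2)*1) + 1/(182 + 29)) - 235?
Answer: -48107/211 ≈ -228.00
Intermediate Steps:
u(N) = N
B(x, m) = 0 (B(x, m) = (-5 + 5)*3 = 0*3 = 0)
((7 + B(5, -2)*1) + 1/(182 + 29)) - 235 = ((7 + 0*1) + 1/(182 + 29)) - 235 = ((7 + 0) + 1/211) - 235 = (7 + 1/211) - 235 = 1478/211 - 235 = -48107/211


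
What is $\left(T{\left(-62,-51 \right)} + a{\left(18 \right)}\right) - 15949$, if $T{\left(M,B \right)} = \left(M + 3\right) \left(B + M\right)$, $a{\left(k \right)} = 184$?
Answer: $-9098$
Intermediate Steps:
$T{\left(M,B \right)} = \left(3 + M\right) \left(B + M\right)$
$\left(T{\left(-62,-51 \right)} + a{\left(18 \right)}\right) - 15949 = \left(\left(\left(-62\right)^{2} + 3 \left(-51\right) + 3 \left(-62\right) - -3162\right) + 184\right) - 15949 = \left(\left(3844 - 153 - 186 + 3162\right) + 184\right) - 15949 = \left(6667 + 184\right) - 15949 = 6851 - 15949 = -9098$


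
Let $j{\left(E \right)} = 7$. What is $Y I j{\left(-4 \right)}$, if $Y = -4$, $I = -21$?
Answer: $588$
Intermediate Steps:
$Y I j{\left(-4 \right)} = \left(-4\right) \left(-21\right) 7 = 84 \cdot 7 = 588$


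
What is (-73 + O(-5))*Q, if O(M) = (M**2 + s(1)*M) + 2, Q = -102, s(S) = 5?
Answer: 7242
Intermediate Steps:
O(M) = 2 + M**2 + 5*M (O(M) = (M**2 + 5*M) + 2 = 2 + M**2 + 5*M)
(-73 + O(-5))*Q = (-73 + (2 + (-5)**2 + 5*(-5)))*(-102) = (-73 + (2 + 25 - 25))*(-102) = (-73 + 2)*(-102) = -71*(-102) = 7242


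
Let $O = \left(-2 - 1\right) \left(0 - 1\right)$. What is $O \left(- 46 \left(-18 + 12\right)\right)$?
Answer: $828$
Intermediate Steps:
$O = 3$ ($O = \left(-3\right) \left(-1\right) = 3$)
$O \left(- 46 \left(-18 + 12\right)\right) = 3 \left(- 46 \left(-18 + 12\right)\right) = 3 \left(\left(-46\right) \left(-6\right)\right) = 3 \cdot 276 = 828$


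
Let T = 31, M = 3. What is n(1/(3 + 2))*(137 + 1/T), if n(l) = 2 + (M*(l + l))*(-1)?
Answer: 16992/155 ≈ 109.63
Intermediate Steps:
n(l) = 2 - 6*l (n(l) = 2 + (3*(l + l))*(-1) = 2 + (3*(2*l))*(-1) = 2 + (6*l)*(-1) = 2 - 6*l)
n(1/(3 + 2))*(137 + 1/T) = (2 - 6/(3 + 2))*(137 + 1/31) = (2 - 6/5)*(137 + 1/31) = (2 - 6*1/5)*(4248/31) = (2 - 6/5)*(4248/31) = (4/5)*(4248/31) = 16992/155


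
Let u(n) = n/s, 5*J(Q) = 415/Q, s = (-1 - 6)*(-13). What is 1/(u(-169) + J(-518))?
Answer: -518/1045 ≈ -0.49569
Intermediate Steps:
s = 91 (s = -7*(-13) = 91)
J(Q) = 83/Q (J(Q) = (415/Q)/5 = 83/Q)
u(n) = n/91
1/(u(-169) + J(-518)) = 1/((1/91)*(-169) + 83/(-518)) = 1/(-13/7 + 83*(-1/518)) = 1/(-13/7 - 83/518) = 1/(-1045/518) = -518/1045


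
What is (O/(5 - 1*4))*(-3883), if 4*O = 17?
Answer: -66011/4 ≈ -16503.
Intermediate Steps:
O = 17/4 (O = (1/4)*17 = 17/4 ≈ 4.2500)
(O/(5 - 1*4))*(-3883) = (17/(4*(5 - 1*4)))*(-3883) = (17/(4*(5 - 4)))*(-3883) = ((17/4)/1)*(-3883) = ((17/4)*1)*(-3883) = (17/4)*(-3883) = -66011/4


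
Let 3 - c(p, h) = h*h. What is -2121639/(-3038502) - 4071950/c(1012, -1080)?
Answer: 4949100527861/1181366539098 ≈ 4.1893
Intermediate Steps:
c(p, h) = 3 - h² (c(p, h) = 3 - h*h = 3 - h²)
-2121639/(-3038502) - 4071950/c(1012, -1080) = -2121639/(-3038502) - 4071950/(3 - 1*(-1080)²) = -2121639*(-1/3038502) - 4071950/(3 - 1*1166400) = 707213/1012834 - 4071950/(3 - 1166400) = 707213/1012834 - 4071950/(-1166397) = 707213/1012834 - 4071950*(-1/1166397) = 707213/1012834 + 4071950/1166397 = 4949100527861/1181366539098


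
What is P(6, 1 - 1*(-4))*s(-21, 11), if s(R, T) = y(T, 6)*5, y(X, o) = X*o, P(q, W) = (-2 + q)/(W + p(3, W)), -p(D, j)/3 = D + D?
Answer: -1320/13 ≈ -101.54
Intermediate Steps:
p(D, j) = -6*D (p(D, j) = -3*(D + D) = -6*D)
P(q, W) = (-2 + q)/(-18 + W) (P(q, W) = (-2 + q)/(W - 6*3) = (-2 + q)/(W - 18) = (-2 + q)/(-18 + W))
s(R, T) = 30*T (s(R, T) = (T*6)*5 = (6*T)*5 = 30*T)
P(6, 1 - 1*(-4))*s(-21, 11) = ((-2 + 6)/(-18 + (1 - 1*(-4))))*(30*11) = (4/(-18 + (1 + 4)))*330 = (4/(-18 + 5))*330 = (4/(-13))*330 = -1/13*4*330 = -4/13*330 = -1320/13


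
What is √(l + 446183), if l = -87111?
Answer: 28*√458 ≈ 599.23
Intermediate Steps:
√(l + 446183) = √(-87111 + 446183) = √359072 = 28*√458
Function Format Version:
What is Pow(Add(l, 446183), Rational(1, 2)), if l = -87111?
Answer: Mul(28, Pow(458, Rational(1, 2))) ≈ 599.23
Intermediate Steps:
Pow(Add(l, 446183), Rational(1, 2)) = Pow(Add(-87111, 446183), Rational(1, 2)) = Pow(359072, Rational(1, 2)) = Mul(28, Pow(458, Rational(1, 2)))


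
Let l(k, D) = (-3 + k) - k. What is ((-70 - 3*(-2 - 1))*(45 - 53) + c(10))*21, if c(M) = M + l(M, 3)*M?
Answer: 9828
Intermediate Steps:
l(k, D) = -3
c(M) = -2*M (c(M) = M - 3*M = -2*M)
((-70 - 3*(-2 - 1))*(45 - 53) + c(10))*21 = ((-70 - 3*(-2 - 1))*(45 - 53) - 2*10)*21 = ((-70 - 3*(-3))*(-8) - 20)*21 = ((-70 + 9)*(-8) - 20)*21 = (-61*(-8) - 20)*21 = (488 - 20)*21 = 468*21 = 9828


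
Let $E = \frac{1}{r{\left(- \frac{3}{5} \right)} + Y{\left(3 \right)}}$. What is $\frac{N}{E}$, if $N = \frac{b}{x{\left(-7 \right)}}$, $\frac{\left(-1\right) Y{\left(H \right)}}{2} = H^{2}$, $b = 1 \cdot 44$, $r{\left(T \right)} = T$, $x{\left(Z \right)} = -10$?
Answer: $\frac{2046}{25} \approx 81.84$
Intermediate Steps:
$b = 44$
$Y{\left(H \right)} = - 2 H^{2}$
$E = - \frac{5}{93}$ ($E = \frac{1}{- \frac{3}{5} - 2 \cdot 3^{2}} = \frac{1}{\left(-3\right) \frac{1}{5} - 18} = \frac{1}{- \frac{3}{5} - 18} = \frac{1}{- \frac{93}{5}} = - \frac{5}{93} \approx -0.053763$)
$N = - \frac{22}{5}$ ($N = \frac{44}{-10} = 44 \left(- \frac{1}{10}\right) = - \frac{22}{5} \approx -4.4$)
$\frac{N}{E} = - \frac{22}{5 \left(- \frac{5}{93}\right)} = \left(- \frac{22}{5}\right) \left(- \frac{93}{5}\right) = \frac{2046}{25}$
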